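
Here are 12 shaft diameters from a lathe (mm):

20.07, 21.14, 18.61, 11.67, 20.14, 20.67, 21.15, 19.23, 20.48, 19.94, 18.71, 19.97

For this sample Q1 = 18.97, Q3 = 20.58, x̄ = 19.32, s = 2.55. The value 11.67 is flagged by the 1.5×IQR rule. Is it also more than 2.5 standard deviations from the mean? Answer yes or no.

z = (11.67 − 19.32) / 2.55 = -3.00.
|z| = 3.00 > 2.5.

yes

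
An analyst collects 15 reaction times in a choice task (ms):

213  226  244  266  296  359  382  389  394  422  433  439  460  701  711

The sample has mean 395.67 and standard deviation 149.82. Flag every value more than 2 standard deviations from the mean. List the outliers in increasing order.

701, 711

Cutoffs at x̄ ± 2s: 395.67 ± 2·149.82 = [96.03, 695.31].
701: z = 2.04, |z| > 2 → outlier.
711: z = 2.10, |z| > 2 → outlier.
Every other value lies within [96.03, 695.31].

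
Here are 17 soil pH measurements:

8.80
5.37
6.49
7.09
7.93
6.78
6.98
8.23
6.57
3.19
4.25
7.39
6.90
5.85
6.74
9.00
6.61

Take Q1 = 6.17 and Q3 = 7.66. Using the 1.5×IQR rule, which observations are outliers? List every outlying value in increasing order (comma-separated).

3.19

IQR = Q3 − Q1 = 7.66 − 6.17 = 1.49.
Lower fence = Q1 − 1.5·IQR = 6.17 − 2.235 = 3.935.
Upper fence = Q3 + 1.5·IQR = 7.66 + 2.235 = 9.895.
3.19 < 3.935 → outlier.
All remaining values lie within [3.935, 9.895].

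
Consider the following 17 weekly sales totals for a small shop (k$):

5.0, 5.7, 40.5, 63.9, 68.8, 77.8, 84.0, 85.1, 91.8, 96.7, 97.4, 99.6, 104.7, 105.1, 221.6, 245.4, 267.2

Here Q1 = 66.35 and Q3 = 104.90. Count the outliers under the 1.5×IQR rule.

5

IQR = 38.55; fences at 66.35 − 57.825 = 8.525 and 104.90 + 57.825 = 162.725.
Outside the cutoffs: 5.0, 5.7, 221.6, 245.4, 267.2.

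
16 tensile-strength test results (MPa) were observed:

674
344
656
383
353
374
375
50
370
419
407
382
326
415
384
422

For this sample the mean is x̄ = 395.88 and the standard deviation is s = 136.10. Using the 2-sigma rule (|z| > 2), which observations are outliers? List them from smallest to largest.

Cutoffs at x̄ ± 2s: 395.88 ± 2·136.10 = [123.68, 668.08].
50: z = -2.54, |z| > 2 → outlier.
674: z = 2.04, |z| > 2 → outlier.
Every other value lies within [123.68, 668.08].

50, 674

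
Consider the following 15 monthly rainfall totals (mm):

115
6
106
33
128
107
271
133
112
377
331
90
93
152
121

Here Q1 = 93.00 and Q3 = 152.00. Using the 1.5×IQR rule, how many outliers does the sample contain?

3

IQR = 59.00; fences at 93.00 − 88.50 = 4.50 and 152.00 + 88.50 = 240.50.
Outside the cutoffs: 271, 331, 377.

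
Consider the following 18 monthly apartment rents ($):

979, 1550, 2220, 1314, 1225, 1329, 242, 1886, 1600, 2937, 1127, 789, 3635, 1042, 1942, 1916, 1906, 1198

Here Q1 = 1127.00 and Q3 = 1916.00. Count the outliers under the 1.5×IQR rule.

IQR = 789.00; fences at 1127.00 − 1183.50 = -56.50 and 1916.00 + 1183.50 = 3099.50.
Outside the cutoffs: 3635.

1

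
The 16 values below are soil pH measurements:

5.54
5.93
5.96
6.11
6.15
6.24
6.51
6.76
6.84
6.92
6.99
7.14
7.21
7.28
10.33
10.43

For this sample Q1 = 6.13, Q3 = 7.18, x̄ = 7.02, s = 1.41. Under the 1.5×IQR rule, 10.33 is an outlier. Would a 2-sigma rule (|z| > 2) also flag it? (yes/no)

z = (10.33 − 7.02) / 1.41 = 2.35.
|z| = 2.35 > 2.

yes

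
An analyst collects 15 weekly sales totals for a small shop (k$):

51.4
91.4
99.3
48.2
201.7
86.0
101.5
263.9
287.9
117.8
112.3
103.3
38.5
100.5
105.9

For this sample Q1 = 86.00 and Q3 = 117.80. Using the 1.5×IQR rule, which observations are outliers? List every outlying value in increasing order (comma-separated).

IQR = Q3 − Q1 = 117.80 − 86.00 = 31.80.
Lower fence = Q1 − 1.5·IQR = 86.00 − 47.70 = 38.30.
Upper fence = Q3 + 1.5·IQR = 117.80 + 47.70 = 165.50.
201.7 > 165.50 → outlier.
263.9 > 165.50 → outlier.
287.9 > 165.50 → outlier.
All remaining values lie within [38.30, 165.50].

201.7, 263.9, 287.9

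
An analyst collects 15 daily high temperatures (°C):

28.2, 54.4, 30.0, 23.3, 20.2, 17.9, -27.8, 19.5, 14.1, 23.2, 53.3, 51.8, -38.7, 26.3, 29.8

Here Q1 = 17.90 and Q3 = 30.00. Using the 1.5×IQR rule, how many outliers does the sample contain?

5

IQR = 12.10; fences at 17.90 − 18.15 = -0.25 and 30.00 + 18.15 = 48.15.
Outside the cutoffs: -38.7, -27.8, 51.8, 53.3, 54.4.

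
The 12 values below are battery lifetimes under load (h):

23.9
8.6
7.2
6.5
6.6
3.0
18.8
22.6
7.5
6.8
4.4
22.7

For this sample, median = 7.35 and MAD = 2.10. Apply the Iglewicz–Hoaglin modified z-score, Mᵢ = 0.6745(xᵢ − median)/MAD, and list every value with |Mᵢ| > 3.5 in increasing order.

|Mᵢ| > 3.5 ⇔ |xᵢ − 7.35| > 3.5·2.10/0.6745 = 10.90.
So outliers lie outside [-3.55, 18.25].
18.8: M = 3.68 → outlier.
22.6: M = 4.90 → outlier.
22.7: M = 4.93 → outlier.
23.9: M = 5.32 → outlier.

18.8, 22.6, 22.7, 23.9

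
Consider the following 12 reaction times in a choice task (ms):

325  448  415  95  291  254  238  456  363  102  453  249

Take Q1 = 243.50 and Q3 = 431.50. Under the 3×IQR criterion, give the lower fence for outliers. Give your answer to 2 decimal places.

-320.50

IQR = Q3 − Q1 = 431.50 − 243.50 = 188.00.
Lower fence = Q1 − 3·IQR = 243.50 − 564.00 = -320.50.
Upper fence = Q3 + 3·IQR = 431.50 + 564.00 = 995.50.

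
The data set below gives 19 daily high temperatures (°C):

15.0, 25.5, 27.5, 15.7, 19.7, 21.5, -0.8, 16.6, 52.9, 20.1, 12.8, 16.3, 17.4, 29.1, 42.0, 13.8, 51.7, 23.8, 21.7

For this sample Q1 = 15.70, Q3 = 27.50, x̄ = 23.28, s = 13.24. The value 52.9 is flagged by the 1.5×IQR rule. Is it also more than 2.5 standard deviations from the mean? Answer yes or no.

no

z = (52.9 − 23.28) / 13.24 = 2.24.
|z| = 2.24 ≤ 2.5.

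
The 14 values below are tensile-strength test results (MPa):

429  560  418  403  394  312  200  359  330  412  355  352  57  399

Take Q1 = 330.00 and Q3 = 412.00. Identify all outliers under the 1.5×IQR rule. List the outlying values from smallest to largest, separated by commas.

IQR = Q3 − Q1 = 412.00 − 330.00 = 82.00.
Lower fence = Q1 − 1.5·IQR = 330.00 − 123.00 = 207.00.
Upper fence = Q3 + 1.5·IQR = 412.00 + 123.00 = 535.00.
57 < 207.00 → outlier.
200 < 207.00 → outlier.
560 > 535.00 → outlier.
All remaining values lie within [207.00, 535.00].

57, 200, 560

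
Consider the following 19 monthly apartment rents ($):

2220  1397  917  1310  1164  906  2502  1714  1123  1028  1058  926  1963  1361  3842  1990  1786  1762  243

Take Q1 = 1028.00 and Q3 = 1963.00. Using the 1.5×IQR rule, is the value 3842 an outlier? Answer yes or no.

IQR = Q3 − Q1 = 1963.00 − 1028.00 = 935.00.
Lower fence = Q1 − 1.5·IQR = 1028.00 − 1402.50 = -374.50.
Upper fence = Q3 + 1.5·IQR = 1963.00 + 1402.50 = 3365.50.
3842 lies above the upper fence.

yes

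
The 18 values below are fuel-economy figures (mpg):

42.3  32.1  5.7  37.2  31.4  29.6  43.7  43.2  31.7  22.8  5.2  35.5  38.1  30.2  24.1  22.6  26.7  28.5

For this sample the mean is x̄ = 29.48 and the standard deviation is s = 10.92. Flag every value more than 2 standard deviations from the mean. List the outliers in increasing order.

Cutoffs at x̄ ± 2s: 29.48 ± 2·10.92 = [7.64, 51.32].
5.2: z = -2.22, |z| > 2 → outlier.
5.7: z = -2.18, |z| > 2 → outlier.
Every other value lies within [7.64, 51.32].

5.2, 5.7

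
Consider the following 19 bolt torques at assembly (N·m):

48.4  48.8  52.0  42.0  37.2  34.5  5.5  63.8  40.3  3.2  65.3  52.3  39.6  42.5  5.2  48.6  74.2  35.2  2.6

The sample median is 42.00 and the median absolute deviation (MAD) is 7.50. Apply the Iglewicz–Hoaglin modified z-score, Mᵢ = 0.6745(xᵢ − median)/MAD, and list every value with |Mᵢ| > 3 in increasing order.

2.6, 3.2, 5.2, 5.5

|Mᵢ| > 3 ⇔ |xᵢ − 42.00| > 3·7.50/0.6745 = 33.36.
So outliers lie outside [8.64, 75.36].
2.6: M = -3.54 → outlier.
3.2: M = -3.49 → outlier.
5.2: M = -3.31 → outlier.
5.5: M = -3.28 → outlier.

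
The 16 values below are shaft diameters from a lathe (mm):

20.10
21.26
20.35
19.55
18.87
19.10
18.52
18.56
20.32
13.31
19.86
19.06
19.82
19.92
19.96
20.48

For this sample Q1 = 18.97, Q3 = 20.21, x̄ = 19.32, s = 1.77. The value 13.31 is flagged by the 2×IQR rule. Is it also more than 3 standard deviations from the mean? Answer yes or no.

yes

z = (13.31 − 19.32) / 1.77 = -3.40.
|z| = 3.40 > 3.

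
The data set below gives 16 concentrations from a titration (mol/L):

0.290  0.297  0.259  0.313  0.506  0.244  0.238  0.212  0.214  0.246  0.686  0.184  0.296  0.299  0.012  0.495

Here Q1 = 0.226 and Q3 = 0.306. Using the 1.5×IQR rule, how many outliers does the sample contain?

4

IQR = 0.080; fences at 0.226 − 0.120 = 0.106 and 0.306 + 0.120 = 0.426.
Outside the cutoffs: 0.012, 0.495, 0.506, 0.686.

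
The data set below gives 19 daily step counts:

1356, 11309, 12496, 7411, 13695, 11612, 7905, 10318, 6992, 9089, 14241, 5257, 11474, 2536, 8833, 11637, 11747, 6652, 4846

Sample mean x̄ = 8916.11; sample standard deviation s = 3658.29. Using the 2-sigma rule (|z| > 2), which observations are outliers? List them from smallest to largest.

Cutoffs at x̄ ± 2s: 8916.11 ± 2·3658.29 = [1599.53, 16232.69].
1356: z = -2.07, |z| > 2 → outlier.
Every other value lies within [1599.53, 16232.69].

1356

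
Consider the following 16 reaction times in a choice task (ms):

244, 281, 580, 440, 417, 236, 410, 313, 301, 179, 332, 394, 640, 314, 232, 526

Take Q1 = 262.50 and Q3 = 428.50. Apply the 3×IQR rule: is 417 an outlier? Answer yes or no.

IQR = Q3 − Q1 = 428.50 − 262.50 = 166.00.
Lower fence = Q1 − 3·IQR = 262.50 − 498.00 = -235.50.
Upper fence = Q3 + 3·IQR = 428.50 + 498.00 = 926.50.
417 lies within [-235.50, 926.50].

no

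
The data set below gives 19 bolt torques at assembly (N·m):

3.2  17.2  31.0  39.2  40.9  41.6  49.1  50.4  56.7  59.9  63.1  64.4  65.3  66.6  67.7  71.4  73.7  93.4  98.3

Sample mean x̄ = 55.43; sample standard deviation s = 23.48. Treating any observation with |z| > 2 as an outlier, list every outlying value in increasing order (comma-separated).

3.2

Cutoffs at x̄ ± 2s: 55.43 ± 2·23.48 = [8.47, 102.39].
3.2: z = -2.22, |z| > 2 → outlier.
Every other value lies within [8.47, 102.39].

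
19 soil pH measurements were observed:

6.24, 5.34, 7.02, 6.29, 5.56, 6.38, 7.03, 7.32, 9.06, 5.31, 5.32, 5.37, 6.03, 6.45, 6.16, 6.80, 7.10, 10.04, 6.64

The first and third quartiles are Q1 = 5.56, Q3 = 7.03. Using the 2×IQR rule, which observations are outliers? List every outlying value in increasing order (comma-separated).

IQR = Q3 − Q1 = 7.03 − 5.56 = 1.47.
Lower fence = Q1 − 2·IQR = 5.56 − 2.94 = 2.62.
Upper fence = Q3 + 2·IQR = 7.03 + 2.94 = 9.97.
10.04 > 9.97 → outlier.
All remaining values lie within [2.62, 9.97].

10.04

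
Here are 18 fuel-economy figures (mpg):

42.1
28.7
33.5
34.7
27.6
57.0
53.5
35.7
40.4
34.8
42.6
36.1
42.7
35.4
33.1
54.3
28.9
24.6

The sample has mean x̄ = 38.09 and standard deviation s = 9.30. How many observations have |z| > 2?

Cutoffs: x̄ ± 2s = [19.49, 56.69].
Outside the cutoffs: 57.0.

1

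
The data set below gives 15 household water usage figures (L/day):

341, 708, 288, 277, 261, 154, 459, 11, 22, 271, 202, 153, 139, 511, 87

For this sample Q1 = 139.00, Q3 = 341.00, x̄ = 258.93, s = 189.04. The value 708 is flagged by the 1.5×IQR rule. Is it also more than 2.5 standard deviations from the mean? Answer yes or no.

z = (708 − 258.93) / 189.04 = 2.38.
|z| = 2.38 ≤ 2.5.

no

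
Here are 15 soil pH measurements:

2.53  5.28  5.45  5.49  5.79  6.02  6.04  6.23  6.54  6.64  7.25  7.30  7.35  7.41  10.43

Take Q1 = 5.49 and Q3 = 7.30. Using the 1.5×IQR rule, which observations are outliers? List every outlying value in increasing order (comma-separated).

IQR = Q3 − Q1 = 7.30 − 5.49 = 1.81.
Lower fence = Q1 − 1.5·IQR = 5.49 − 2.715 = 2.775.
Upper fence = Q3 + 1.5·IQR = 7.30 + 2.715 = 10.015.
2.53 < 2.775 → outlier.
10.43 > 10.015 → outlier.
All remaining values lie within [2.775, 10.015].

2.53, 10.43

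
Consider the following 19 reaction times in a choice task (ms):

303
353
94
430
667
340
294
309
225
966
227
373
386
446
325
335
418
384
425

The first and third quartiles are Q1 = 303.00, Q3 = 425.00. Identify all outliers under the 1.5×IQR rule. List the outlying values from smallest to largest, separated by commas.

94, 667, 966

IQR = Q3 − Q1 = 425.00 − 303.00 = 122.00.
Lower fence = Q1 − 1.5·IQR = 303.00 − 183.00 = 120.00.
Upper fence = Q3 + 1.5·IQR = 425.00 + 183.00 = 608.00.
94 < 120.00 → outlier.
667 > 608.00 → outlier.
966 > 608.00 → outlier.
All remaining values lie within [120.00, 608.00].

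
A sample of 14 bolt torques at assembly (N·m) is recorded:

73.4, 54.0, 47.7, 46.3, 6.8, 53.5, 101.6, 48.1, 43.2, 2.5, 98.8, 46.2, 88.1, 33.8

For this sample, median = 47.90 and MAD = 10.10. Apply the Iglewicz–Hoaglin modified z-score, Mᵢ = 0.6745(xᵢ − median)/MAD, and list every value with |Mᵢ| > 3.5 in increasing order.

|Mᵢ| > 3.5 ⇔ |xᵢ − 47.90| > 3.5·10.10/0.6745 = 52.41.
So outliers lie outside [-4.51, 100.31].
101.6: M = 3.59 → outlier.

101.6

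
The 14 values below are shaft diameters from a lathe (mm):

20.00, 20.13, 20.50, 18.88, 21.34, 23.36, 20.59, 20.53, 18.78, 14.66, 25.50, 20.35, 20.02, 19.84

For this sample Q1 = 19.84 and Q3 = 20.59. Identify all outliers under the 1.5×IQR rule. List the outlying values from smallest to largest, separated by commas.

IQR = Q3 − Q1 = 20.59 − 19.84 = 0.75.
Lower fence = Q1 − 1.5·IQR = 19.84 − 1.125 = 18.715.
Upper fence = Q3 + 1.5·IQR = 20.59 + 1.125 = 21.715.
14.66 < 18.715 → outlier.
23.36 > 21.715 → outlier.
25.50 > 21.715 → outlier.
All remaining values lie within [18.715, 21.715].

14.66, 23.36, 25.50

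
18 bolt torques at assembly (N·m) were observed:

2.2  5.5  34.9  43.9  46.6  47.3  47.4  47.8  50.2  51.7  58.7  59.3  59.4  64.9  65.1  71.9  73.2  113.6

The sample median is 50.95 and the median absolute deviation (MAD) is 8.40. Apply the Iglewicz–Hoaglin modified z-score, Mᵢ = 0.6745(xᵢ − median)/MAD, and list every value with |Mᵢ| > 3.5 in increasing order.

|Mᵢ| > 3.5 ⇔ |xᵢ − 50.95| > 3.5·8.40/0.6745 = 43.59.
So outliers lie outside [7.36, 94.54].
2.2: M = -3.91 → outlier.
5.5: M = -3.65 → outlier.
113.6: M = 5.03 → outlier.

2.2, 5.5, 113.6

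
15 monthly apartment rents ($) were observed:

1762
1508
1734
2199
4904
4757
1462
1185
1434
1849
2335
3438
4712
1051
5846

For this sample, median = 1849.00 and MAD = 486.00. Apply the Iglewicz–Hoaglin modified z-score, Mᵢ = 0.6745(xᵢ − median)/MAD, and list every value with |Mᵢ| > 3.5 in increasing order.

4712, 4757, 4904, 5846

|Mᵢ| > 3.5 ⇔ |xᵢ − 1849.00| > 3.5·486.00/0.6745 = 2521.87.
So outliers lie outside [-672.87, 4370.87].
4712: M = 3.97 → outlier.
4757: M = 4.04 → outlier.
4904: M = 4.24 → outlier.
5846: M = 5.55 → outlier.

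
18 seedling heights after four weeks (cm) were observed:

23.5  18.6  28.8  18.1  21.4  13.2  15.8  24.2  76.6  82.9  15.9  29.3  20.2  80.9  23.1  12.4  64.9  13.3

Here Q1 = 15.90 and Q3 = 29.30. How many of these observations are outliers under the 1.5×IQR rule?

4

IQR = 13.40; fences at 15.90 − 20.10 = -4.20 and 29.30 + 20.10 = 49.40.
Outside the cutoffs: 64.9, 76.6, 80.9, 82.9.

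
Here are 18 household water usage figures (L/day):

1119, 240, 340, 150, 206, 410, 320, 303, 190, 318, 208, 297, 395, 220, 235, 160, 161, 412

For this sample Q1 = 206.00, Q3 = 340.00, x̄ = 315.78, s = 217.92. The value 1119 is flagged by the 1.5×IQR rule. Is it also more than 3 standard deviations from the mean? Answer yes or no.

z = (1119 − 315.78) / 217.92 = 3.69.
|z| = 3.69 > 3.

yes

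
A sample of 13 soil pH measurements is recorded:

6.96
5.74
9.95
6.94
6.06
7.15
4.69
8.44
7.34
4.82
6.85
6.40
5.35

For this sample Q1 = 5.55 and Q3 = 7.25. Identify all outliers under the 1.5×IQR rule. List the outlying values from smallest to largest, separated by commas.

IQR = Q3 − Q1 = 7.25 − 5.55 = 1.70.
Lower fence = Q1 − 1.5·IQR = 5.55 − 2.55 = 3.00.
Upper fence = Q3 + 1.5·IQR = 7.25 + 2.55 = 9.80.
9.95 > 9.80 → outlier.
All remaining values lie within [3.00, 9.80].

9.95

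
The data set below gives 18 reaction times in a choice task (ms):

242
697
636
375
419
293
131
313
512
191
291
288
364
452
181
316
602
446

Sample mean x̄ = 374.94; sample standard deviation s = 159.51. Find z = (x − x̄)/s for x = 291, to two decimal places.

-0.53

z = (291 − 374.94) / 159.51 = -0.53.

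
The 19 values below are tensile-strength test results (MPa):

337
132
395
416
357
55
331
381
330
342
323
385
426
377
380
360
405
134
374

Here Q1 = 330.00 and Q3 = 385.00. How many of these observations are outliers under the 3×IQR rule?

3

IQR = 55.00; fences at 330.00 − 165.00 = 165.00 and 385.00 + 165.00 = 550.00.
Outside the cutoffs: 55, 132, 134.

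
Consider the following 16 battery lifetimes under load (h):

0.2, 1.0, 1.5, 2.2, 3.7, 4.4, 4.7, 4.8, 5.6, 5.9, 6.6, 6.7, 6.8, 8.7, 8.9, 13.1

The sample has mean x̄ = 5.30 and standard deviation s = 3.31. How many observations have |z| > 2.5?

0

Cutoffs: x̄ ± 2.5s = [-2.975, 13.575].
Every value lies within the cutoffs.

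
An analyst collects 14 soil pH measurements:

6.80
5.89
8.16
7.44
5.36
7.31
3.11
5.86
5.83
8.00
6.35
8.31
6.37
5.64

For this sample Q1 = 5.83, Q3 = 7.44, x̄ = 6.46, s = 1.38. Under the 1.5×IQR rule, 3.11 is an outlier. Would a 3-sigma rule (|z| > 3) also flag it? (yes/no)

z = (3.11 − 6.46) / 1.38 = -2.43.
|z| = 2.43 ≤ 3.

no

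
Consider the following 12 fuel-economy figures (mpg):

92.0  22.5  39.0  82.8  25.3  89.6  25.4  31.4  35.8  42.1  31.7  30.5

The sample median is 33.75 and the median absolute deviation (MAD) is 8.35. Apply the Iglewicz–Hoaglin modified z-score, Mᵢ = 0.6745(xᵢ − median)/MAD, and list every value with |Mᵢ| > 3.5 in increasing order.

|Mᵢ| > 3.5 ⇔ |xᵢ − 33.75| > 3.5·8.35/0.6745 = 43.33.
So outliers lie outside [-9.58, 77.08].
82.8: M = 3.96 → outlier.
89.6: M = 4.51 → outlier.
92.0: M = 4.71 → outlier.

82.8, 89.6, 92.0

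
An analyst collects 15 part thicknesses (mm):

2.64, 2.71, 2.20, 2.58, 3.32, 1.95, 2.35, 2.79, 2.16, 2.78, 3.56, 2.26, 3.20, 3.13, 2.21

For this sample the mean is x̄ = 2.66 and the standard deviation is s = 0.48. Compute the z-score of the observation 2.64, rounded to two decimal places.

z = (2.64 − 2.66) / 0.48 = -0.04.

-0.04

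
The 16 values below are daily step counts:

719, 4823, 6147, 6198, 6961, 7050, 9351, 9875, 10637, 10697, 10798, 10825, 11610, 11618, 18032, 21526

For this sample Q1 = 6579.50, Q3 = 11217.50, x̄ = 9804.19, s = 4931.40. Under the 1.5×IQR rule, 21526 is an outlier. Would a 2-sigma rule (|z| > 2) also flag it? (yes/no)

yes

z = (21526 − 9804.19) / 4931.40 = 2.38.
|z| = 2.38 > 2.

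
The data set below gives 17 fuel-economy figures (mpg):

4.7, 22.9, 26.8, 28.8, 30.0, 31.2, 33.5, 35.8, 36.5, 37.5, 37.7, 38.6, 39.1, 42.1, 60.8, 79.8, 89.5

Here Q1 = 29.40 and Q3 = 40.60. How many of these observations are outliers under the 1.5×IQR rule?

4

IQR = 11.20; fences at 29.40 − 16.80 = 12.60 and 40.60 + 16.80 = 57.40.
Outside the cutoffs: 4.7, 60.8, 79.8, 89.5.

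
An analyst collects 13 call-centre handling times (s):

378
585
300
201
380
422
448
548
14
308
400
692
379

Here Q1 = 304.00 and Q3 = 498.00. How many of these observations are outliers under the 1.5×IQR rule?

IQR = 194.00; fences at 304.00 − 291.00 = 13.00 and 498.00 + 291.00 = 789.00.
Every value lies within the cutoffs.

0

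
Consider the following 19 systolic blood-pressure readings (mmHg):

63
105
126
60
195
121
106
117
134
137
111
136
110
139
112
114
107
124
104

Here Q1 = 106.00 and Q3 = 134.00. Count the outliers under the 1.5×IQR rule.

3

IQR = 28.00; fences at 106.00 − 42.00 = 64.00 and 134.00 + 42.00 = 176.00.
Outside the cutoffs: 60, 63, 195.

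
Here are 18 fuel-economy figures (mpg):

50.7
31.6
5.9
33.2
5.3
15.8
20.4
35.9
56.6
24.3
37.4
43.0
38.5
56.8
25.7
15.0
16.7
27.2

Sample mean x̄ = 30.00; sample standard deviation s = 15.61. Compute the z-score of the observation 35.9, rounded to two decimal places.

0.38

z = (35.9 − 30.00) / 15.61 = 0.38.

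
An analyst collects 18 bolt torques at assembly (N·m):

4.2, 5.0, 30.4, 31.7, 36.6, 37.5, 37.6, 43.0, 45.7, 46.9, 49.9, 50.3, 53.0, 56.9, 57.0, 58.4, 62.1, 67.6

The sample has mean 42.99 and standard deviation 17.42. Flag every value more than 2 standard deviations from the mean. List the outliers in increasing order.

Cutoffs at x̄ ± 2s: 42.99 ± 2·17.42 = [8.15, 77.83].
4.2: z = -2.23, |z| > 2 → outlier.
5.0: z = -2.18, |z| > 2 → outlier.
Every other value lies within [8.15, 77.83].

4.2, 5.0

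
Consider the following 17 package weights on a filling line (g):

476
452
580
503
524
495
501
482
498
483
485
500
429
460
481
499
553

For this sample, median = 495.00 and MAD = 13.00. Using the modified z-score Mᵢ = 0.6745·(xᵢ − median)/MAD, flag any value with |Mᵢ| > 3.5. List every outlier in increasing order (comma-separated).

580

|Mᵢ| > 3.5 ⇔ |xᵢ − 495.00| > 3.5·13.00/0.6745 = 67.46.
So outliers lie outside [427.54, 562.46].
580: M = 4.41 → outlier.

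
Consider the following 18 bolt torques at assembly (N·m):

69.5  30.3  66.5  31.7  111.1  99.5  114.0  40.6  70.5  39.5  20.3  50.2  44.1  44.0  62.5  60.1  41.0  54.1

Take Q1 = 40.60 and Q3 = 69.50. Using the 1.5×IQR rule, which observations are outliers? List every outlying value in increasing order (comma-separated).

IQR = Q3 − Q1 = 69.50 − 40.60 = 28.90.
Lower fence = Q1 − 1.5·IQR = 40.60 − 43.35 = -2.75.
Upper fence = Q3 + 1.5·IQR = 69.50 + 43.35 = 112.85.
114.0 > 112.85 → outlier.
All remaining values lie within [-2.75, 112.85].

114.0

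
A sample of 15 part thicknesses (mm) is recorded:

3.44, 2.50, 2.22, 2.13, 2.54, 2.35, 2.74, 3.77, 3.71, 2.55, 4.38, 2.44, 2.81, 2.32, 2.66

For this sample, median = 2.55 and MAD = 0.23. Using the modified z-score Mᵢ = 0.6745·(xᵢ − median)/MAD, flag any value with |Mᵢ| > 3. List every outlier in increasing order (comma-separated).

3.71, 3.77, 4.38

|Mᵢ| > 3 ⇔ |xᵢ − 2.55| > 3·0.23/0.6745 = 1.02.
So outliers lie outside [1.53, 3.57].
3.71: M = 3.40 → outlier.
3.77: M = 3.58 → outlier.
4.38: M = 5.37 → outlier.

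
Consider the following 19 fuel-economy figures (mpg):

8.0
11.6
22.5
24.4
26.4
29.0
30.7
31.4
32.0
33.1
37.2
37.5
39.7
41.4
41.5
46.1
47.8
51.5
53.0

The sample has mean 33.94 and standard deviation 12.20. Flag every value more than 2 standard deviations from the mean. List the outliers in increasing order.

8.0

Cutoffs at x̄ ± 2s: 33.94 ± 2·12.20 = [9.54, 58.34].
8.0: z = -2.13, |z| > 2 → outlier.
Every other value lies within [9.54, 58.34].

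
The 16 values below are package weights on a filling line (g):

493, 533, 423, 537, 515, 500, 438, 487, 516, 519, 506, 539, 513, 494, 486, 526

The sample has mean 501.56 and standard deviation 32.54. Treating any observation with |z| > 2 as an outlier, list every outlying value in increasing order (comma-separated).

Cutoffs at x̄ ± 2s: 501.56 ± 2·32.54 = [436.48, 566.64].
423: z = -2.41, |z| > 2 → outlier.
Every other value lies within [436.48, 566.64].

423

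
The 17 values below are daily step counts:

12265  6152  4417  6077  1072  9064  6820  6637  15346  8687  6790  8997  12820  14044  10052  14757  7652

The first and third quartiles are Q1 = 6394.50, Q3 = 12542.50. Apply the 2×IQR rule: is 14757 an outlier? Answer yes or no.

IQR = Q3 − Q1 = 12542.50 − 6394.50 = 6148.00.
Lower fence = Q1 − 2·IQR = 6394.50 − 12296.00 = -5901.50.
Upper fence = Q3 + 2·IQR = 12542.50 + 12296.00 = 24838.50.
14757 lies within [-5901.50, 24838.50].

no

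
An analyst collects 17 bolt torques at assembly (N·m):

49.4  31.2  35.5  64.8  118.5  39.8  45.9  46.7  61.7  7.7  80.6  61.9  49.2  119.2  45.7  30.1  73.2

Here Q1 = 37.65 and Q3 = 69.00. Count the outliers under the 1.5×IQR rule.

2

IQR = 31.35; fences at 37.65 − 47.025 = -9.375 and 69.00 + 47.025 = 116.025.
Outside the cutoffs: 118.5, 119.2.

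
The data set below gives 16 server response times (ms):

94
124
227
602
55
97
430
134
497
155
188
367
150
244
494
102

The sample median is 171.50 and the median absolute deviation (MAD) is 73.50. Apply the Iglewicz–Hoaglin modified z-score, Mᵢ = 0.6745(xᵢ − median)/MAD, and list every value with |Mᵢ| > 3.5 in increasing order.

|Mᵢ| > 3.5 ⇔ |xᵢ − 171.50| > 3.5·73.50/0.6745 = 381.39.
So outliers lie outside [-209.89, 552.89].
602: M = 3.95 → outlier.

602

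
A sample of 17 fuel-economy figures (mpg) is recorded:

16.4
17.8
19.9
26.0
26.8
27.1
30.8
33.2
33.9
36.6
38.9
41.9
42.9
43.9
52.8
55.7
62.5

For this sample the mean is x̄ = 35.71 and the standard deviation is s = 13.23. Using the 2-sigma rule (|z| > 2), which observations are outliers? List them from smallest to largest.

Cutoffs at x̄ ± 2s: 35.71 ± 2·13.23 = [9.25, 62.17].
62.5: z = 2.02, |z| > 2 → outlier.
Every other value lies within [9.25, 62.17].

62.5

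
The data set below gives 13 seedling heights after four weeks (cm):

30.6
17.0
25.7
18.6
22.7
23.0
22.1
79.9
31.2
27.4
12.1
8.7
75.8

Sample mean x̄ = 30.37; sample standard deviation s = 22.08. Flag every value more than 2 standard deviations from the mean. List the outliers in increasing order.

75.8, 79.9

Cutoffs at x̄ ± 2s: 30.37 ± 2·22.08 = [-13.79, 74.53].
75.8: z = 2.06, |z| > 2 → outlier.
79.9: z = 2.24, |z| > 2 → outlier.
Every other value lies within [-13.79, 74.53].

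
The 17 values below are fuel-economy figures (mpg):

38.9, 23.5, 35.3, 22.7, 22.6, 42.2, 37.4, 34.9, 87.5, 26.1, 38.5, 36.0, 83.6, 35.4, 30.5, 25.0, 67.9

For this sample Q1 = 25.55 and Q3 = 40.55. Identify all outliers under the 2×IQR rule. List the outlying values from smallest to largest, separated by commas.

IQR = Q3 − Q1 = 40.55 − 25.55 = 15.00.
Lower fence = Q1 − 2·IQR = 25.55 − 30.00 = -4.45.
Upper fence = Q3 + 2·IQR = 40.55 + 30.00 = 70.55.
83.6 > 70.55 → outlier.
87.5 > 70.55 → outlier.
All remaining values lie within [-4.45, 70.55].

83.6, 87.5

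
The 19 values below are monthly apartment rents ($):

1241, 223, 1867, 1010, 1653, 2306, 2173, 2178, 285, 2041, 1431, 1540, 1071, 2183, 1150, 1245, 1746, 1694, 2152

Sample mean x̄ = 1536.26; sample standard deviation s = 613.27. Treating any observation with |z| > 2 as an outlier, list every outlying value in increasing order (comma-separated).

Cutoffs at x̄ ± 2s: 1536.26 ± 2·613.27 = [309.72, 2762.80].
223: z = -2.14, |z| > 2 → outlier.
285: z = -2.04, |z| > 2 → outlier.
Every other value lies within [309.72, 2762.80].

223, 285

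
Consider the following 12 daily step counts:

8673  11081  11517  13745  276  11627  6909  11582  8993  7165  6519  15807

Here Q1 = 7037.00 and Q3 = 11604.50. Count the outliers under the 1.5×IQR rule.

IQR = 4567.50; fences at 7037.00 − 6851.25 = 185.75 and 11604.50 + 6851.25 = 18455.75.
Every value lies within the cutoffs.

0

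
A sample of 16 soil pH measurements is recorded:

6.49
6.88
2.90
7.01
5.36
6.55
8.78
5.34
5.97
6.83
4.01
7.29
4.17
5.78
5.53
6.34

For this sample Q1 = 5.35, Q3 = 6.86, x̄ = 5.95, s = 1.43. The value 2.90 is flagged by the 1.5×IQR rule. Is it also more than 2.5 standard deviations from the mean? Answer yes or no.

no

z = (2.90 − 5.95) / 1.43 = -2.13.
|z| = 2.13 ≤ 2.5.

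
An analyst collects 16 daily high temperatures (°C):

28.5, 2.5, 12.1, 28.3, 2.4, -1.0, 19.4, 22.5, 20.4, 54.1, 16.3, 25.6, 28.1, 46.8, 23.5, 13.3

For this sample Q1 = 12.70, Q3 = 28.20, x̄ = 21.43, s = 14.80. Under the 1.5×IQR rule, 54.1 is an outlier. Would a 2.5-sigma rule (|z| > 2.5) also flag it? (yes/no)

z = (54.1 − 21.43) / 14.80 = 2.21.
|z| = 2.21 ≤ 2.5.

no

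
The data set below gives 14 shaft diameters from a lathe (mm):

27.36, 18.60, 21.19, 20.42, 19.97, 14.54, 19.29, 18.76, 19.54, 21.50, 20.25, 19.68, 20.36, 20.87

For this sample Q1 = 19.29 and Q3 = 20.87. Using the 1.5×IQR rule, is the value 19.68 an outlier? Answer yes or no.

no

IQR = Q3 − Q1 = 20.87 − 19.29 = 1.58.
Lower fence = Q1 − 1.5·IQR = 19.29 − 2.37 = 16.92.
Upper fence = Q3 + 1.5·IQR = 20.87 + 2.37 = 23.24.
19.68 lies within [16.92, 23.24].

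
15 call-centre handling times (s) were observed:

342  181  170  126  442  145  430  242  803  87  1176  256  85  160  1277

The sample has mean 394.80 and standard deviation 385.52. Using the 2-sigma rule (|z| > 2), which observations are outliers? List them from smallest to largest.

Cutoffs at x̄ ± 2s: 394.80 ± 2·385.52 = [-376.24, 1165.84].
1176: z = 2.03, |z| > 2 → outlier.
1277: z = 2.29, |z| > 2 → outlier.
Every other value lies within [-376.24, 1165.84].

1176, 1277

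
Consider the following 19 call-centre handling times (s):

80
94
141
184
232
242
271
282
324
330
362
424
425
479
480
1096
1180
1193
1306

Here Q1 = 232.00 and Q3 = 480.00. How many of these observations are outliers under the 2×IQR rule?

IQR = 248.00; fences at 232.00 − 496.00 = -264.00 and 480.00 + 496.00 = 976.00.
Outside the cutoffs: 1096, 1180, 1193, 1306.

4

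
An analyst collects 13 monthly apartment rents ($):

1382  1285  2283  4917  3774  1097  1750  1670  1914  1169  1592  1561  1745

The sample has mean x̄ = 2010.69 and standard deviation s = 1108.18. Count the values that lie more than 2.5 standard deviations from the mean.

Cutoffs: x̄ ± 2.5s = [-759.76, 4781.14].
Outside the cutoffs: 4917.

1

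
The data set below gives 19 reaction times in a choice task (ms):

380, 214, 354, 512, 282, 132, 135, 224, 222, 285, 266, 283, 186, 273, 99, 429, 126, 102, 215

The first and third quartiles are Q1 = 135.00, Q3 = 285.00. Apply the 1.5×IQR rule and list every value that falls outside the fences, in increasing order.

512

IQR = Q3 − Q1 = 285.00 − 135.00 = 150.00.
Lower fence = Q1 − 1.5·IQR = 135.00 − 225.00 = -90.00.
Upper fence = Q3 + 1.5·IQR = 285.00 + 225.00 = 510.00.
512 > 510.00 → outlier.
All remaining values lie within [-90.00, 510.00].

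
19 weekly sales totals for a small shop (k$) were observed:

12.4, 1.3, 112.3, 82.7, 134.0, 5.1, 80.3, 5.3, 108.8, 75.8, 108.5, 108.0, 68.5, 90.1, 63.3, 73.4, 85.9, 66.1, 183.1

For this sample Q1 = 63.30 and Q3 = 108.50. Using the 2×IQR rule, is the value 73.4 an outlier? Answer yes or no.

IQR = Q3 − Q1 = 108.50 − 63.30 = 45.20.
Lower fence = Q1 − 2·IQR = 63.30 − 90.40 = -27.10.
Upper fence = Q3 + 2·IQR = 108.50 + 90.40 = 198.90.
73.4 lies within [-27.10, 198.90].

no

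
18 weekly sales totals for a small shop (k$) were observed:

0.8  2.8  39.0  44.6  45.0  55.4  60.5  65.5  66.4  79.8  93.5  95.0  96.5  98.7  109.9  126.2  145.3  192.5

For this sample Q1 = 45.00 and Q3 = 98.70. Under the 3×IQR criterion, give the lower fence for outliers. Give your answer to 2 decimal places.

-116.10

IQR = Q3 − Q1 = 98.70 − 45.00 = 53.70.
Lower fence = Q1 − 3·IQR = 45.00 − 161.10 = -116.10.
Upper fence = Q3 + 3·IQR = 98.70 + 161.10 = 259.80.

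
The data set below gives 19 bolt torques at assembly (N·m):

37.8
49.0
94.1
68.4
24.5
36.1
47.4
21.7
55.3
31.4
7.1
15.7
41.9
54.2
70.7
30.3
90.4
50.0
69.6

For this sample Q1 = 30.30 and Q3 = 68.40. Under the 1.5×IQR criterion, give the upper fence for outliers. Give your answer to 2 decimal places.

125.55

IQR = Q3 − Q1 = 68.40 − 30.30 = 38.10.
Lower fence = Q1 − 1.5·IQR = 30.30 − 57.15 = -26.85.
Upper fence = Q3 + 1.5·IQR = 68.40 + 57.15 = 125.55.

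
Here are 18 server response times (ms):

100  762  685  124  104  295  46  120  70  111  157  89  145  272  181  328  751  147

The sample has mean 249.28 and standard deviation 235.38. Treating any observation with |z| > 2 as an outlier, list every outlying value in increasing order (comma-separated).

751, 762

Cutoffs at x̄ ± 2s: 249.28 ± 2·235.38 = [-221.48, 720.04].
751: z = 2.13, |z| > 2 → outlier.
762: z = 2.18, |z| > 2 → outlier.
Every other value lies within [-221.48, 720.04].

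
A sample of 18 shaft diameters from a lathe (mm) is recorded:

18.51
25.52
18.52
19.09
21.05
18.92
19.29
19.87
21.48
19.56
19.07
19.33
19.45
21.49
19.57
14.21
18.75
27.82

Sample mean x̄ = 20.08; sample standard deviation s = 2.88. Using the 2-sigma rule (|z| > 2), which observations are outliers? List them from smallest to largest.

Cutoffs at x̄ ± 2s: 20.08 ± 2·2.88 = [14.32, 25.84].
14.21: z = -2.04, |z| > 2 → outlier.
27.82: z = 2.69, |z| > 2 → outlier.
Every other value lies within [14.32, 25.84].

14.21, 27.82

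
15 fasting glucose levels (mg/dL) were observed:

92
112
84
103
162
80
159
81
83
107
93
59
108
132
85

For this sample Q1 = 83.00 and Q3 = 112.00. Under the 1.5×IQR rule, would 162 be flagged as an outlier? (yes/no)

yes

IQR = Q3 − Q1 = 112.00 − 83.00 = 29.00.
Lower fence = Q1 − 1.5·IQR = 83.00 − 43.50 = 39.50.
Upper fence = Q3 + 1.5·IQR = 112.00 + 43.50 = 155.50.
162 lies above the upper fence.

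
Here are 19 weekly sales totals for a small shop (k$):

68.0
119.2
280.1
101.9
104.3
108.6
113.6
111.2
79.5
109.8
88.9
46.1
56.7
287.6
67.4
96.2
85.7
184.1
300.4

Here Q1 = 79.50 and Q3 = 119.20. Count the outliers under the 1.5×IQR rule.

4

IQR = 39.70; fences at 79.50 − 59.55 = 19.95 and 119.20 + 59.55 = 178.75.
Outside the cutoffs: 184.1, 280.1, 287.6, 300.4.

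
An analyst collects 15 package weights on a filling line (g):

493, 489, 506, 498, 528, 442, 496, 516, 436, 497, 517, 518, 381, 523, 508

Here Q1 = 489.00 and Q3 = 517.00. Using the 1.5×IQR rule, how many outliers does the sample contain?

IQR = 28.00; fences at 489.00 − 42.00 = 447.00 and 517.00 + 42.00 = 559.00.
Outside the cutoffs: 381, 436, 442.

3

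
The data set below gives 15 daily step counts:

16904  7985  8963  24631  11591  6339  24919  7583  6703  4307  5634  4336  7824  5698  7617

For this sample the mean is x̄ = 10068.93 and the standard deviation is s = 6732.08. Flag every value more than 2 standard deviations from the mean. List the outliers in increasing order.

Cutoffs at x̄ ± 2s: 10068.93 ± 2·6732.08 = [-3395.23, 23533.09].
24631: z = 2.16, |z| > 2 → outlier.
24919: z = 2.21, |z| > 2 → outlier.
Every other value lies within [-3395.23, 23533.09].

24631, 24919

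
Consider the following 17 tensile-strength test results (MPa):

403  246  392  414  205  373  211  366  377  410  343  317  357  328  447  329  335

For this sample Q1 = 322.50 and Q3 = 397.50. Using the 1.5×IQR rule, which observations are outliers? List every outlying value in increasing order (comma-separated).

IQR = Q3 − Q1 = 397.50 − 322.50 = 75.00.
Lower fence = Q1 − 1.5·IQR = 322.50 − 112.50 = 210.00.
Upper fence = Q3 + 1.5·IQR = 397.50 + 112.50 = 510.00.
205 < 210.00 → outlier.
All remaining values lie within [210.00, 510.00].

205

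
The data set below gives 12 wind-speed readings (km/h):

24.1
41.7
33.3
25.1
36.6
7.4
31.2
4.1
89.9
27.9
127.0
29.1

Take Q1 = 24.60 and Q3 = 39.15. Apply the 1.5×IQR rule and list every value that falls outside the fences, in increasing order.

89.9, 127.0

IQR = Q3 − Q1 = 39.15 − 24.60 = 14.55.
Lower fence = Q1 − 1.5·IQR = 24.60 − 21.825 = 2.775.
Upper fence = Q3 + 1.5·IQR = 39.15 + 21.825 = 60.975.
89.9 > 60.975 → outlier.
127.0 > 60.975 → outlier.
All remaining values lie within [2.775, 60.975].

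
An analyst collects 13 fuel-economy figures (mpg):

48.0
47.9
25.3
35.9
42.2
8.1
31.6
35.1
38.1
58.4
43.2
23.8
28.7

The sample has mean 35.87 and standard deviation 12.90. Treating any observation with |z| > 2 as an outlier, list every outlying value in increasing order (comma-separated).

8.1

Cutoffs at x̄ ± 2s: 35.87 ± 2·12.90 = [10.07, 61.67].
8.1: z = -2.15, |z| > 2 → outlier.
Every other value lies within [10.07, 61.67].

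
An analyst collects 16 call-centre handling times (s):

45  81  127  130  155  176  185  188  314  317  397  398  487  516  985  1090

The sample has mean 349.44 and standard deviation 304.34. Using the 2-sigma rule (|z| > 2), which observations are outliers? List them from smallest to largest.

Cutoffs at x̄ ± 2s: 349.44 ± 2·304.34 = [-259.24, 958.12].
985: z = 2.09, |z| > 2 → outlier.
1090: z = 2.43, |z| > 2 → outlier.
Every other value lies within [-259.24, 958.12].

985, 1090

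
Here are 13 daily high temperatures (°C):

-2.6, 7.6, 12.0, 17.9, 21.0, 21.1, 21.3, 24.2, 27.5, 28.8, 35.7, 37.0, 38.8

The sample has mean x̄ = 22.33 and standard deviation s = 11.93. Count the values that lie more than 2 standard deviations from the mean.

1

Cutoffs: x̄ ± 2s = [-1.53, 46.19].
Outside the cutoffs: -2.6.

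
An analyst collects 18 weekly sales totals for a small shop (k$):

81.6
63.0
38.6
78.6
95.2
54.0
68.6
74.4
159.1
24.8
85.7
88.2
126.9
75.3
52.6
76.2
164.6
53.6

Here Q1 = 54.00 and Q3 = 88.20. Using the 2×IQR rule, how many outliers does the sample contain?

IQR = 34.20; fences at 54.00 − 68.40 = -14.40 and 88.20 + 68.40 = 156.60.
Outside the cutoffs: 159.1, 164.6.

2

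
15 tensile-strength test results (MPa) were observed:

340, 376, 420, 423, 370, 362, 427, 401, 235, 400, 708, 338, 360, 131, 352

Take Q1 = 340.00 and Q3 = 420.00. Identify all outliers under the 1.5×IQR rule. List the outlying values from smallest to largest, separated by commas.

131, 708

IQR = Q3 − Q1 = 420.00 − 340.00 = 80.00.
Lower fence = Q1 − 1.5·IQR = 340.00 − 120.00 = 220.00.
Upper fence = Q3 + 1.5·IQR = 420.00 + 120.00 = 540.00.
131 < 220.00 → outlier.
708 > 540.00 → outlier.
All remaining values lie within [220.00, 540.00].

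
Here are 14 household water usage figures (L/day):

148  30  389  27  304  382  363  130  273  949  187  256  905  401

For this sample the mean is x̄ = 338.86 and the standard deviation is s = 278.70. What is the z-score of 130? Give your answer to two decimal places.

-0.75

z = (130 − 338.86) / 278.70 = -0.75.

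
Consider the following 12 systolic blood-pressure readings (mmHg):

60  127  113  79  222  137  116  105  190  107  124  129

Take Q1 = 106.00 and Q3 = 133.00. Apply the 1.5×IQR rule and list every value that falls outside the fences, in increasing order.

IQR = Q3 − Q1 = 133.00 − 106.00 = 27.00.
Lower fence = Q1 − 1.5·IQR = 106.00 − 40.50 = 65.50.
Upper fence = Q3 + 1.5·IQR = 133.00 + 40.50 = 173.50.
60 < 65.50 → outlier.
190 > 173.50 → outlier.
222 > 173.50 → outlier.
All remaining values lie within [65.50, 173.50].

60, 190, 222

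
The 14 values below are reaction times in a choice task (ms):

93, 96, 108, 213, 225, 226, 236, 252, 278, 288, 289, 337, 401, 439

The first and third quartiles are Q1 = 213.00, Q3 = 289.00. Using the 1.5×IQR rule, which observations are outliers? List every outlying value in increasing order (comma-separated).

IQR = Q3 − Q1 = 289.00 − 213.00 = 76.00.
Lower fence = Q1 − 1.5·IQR = 213.00 − 114.00 = 99.00.
Upper fence = Q3 + 1.5·IQR = 289.00 + 114.00 = 403.00.
93 < 99.00 → outlier.
96 < 99.00 → outlier.
439 > 403.00 → outlier.
All remaining values lie within [99.00, 403.00].

93, 96, 439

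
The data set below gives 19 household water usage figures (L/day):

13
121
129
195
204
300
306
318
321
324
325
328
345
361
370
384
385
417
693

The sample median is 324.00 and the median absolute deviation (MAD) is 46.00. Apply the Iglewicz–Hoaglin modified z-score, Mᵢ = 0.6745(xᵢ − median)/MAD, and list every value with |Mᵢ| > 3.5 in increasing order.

13, 693

|Mᵢ| > 3.5 ⇔ |xᵢ − 324.00| > 3.5·46.00/0.6745 = 238.70.
So outliers lie outside [85.30, 562.70].
13: M = -4.56 → outlier.
693: M = 5.41 → outlier.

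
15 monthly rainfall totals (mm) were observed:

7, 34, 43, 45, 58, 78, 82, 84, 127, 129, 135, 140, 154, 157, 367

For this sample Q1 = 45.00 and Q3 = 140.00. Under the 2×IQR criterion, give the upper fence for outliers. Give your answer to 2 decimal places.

330.00

IQR = Q3 − Q1 = 140.00 − 45.00 = 95.00.
Lower fence = Q1 − 2·IQR = 45.00 − 190.00 = -145.00.
Upper fence = Q3 + 2·IQR = 140.00 + 190.00 = 330.00.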